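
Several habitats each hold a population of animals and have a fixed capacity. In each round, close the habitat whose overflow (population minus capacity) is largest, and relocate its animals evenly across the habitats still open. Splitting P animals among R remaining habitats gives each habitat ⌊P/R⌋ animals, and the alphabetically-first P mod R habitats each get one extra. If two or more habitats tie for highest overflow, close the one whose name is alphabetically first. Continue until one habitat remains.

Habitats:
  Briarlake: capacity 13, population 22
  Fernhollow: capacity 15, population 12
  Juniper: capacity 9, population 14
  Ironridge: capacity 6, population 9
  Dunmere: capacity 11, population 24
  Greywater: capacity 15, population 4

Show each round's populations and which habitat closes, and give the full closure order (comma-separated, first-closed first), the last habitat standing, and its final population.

Closure order: Dunmere, Briarlake, Ironridge, Juniper, Fernhollow
Last habitat: Greywater with 85 animals

Round 1: Briarlake=22 Dunmere=24 Fernhollow=12 Greywater=4 Ironridge=9 Juniper=14 → close Dunmere (overflow 13)
  24÷5 = 4 each, +1 to first 4
Round 2: Briarlake=27 Fernhollow=17 Greywater=9 Ironridge=14 Juniper=18 → close Briarlake (overflow 14)
  27÷4 = 6 each, +1 to first 3
Round 3: Fernhollow=24 Greywater=16 Ironridge=21 Juniper=24 → close Ironridge (overflow 15)
  21÷3 = 7 each, +1 to first 0
Round 4: Fernhollow=31 Greywater=23 Juniper=31 → close Juniper (overflow 22)
  31÷2 = 15 each, +1 to first 1
Round 5: Fernhollow=47 Greywater=38 → close Fernhollow (overflow 32)
  47÷1 = 47 each, +1 to first 0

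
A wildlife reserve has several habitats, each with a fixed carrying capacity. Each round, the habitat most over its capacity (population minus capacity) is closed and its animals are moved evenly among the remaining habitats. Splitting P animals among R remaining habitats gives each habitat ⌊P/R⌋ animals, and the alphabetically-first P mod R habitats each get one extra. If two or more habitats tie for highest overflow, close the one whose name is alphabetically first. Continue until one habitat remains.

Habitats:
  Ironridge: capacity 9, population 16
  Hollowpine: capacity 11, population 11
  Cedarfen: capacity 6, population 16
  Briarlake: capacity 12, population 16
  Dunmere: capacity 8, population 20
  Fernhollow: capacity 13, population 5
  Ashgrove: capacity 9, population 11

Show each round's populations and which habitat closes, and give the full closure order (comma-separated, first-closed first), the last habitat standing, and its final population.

Closure order: Dunmere, Cedarfen, Ironridge, Briarlake, Ashgrove, Hollowpine
Last habitat: Fernhollow with 95 animals

Round 1: Ashgrove=11 Briarlake=16 Cedarfen=16 Dunmere=20 Fernhollow=5 Hollowpine=11 Ironridge=16 → close Dunmere (overflow 12)
  20÷6 = 3 each, +1 to first 2
Round 2: Ashgrove=15 Briarlake=20 Cedarfen=19 Fernhollow=8 Hollowpine=14 Ironridge=19 → close Cedarfen (overflow 13)
  19÷5 = 3 each, +1 to first 4
Round 3: Ashgrove=19 Briarlake=24 Fernhollow=12 Hollowpine=18 Ironridge=22 → close Ironridge (overflow 13)
  22÷4 = 5 each, +1 to first 2
Round 4: Ashgrove=25 Briarlake=30 Fernhollow=17 Hollowpine=23 → close Briarlake (overflow 18)
  30÷3 = 10 each, +1 to first 0
Round 5: Ashgrove=35 Fernhollow=27 Hollowpine=33 → close Ashgrove (overflow 26)
  35÷2 = 17 each, +1 to first 1
Round 6: Fernhollow=45 Hollowpine=50 → close Hollowpine (overflow 39)
  50÷1 = 50 each, +1 to first 0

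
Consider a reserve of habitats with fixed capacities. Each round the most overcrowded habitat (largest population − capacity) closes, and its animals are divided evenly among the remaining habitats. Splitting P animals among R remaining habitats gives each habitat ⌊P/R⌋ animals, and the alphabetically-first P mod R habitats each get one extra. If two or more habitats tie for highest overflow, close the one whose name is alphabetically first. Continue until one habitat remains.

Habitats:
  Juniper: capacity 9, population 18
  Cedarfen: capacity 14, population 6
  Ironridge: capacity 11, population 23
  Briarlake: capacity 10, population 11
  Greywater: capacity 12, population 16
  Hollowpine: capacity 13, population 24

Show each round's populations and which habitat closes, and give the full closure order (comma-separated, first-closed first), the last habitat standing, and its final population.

Round 1: Briarlake=11 Cedarfen=6 Greywater=16 Hollowpine=24 Ironridge=23 Juniper=18 → close Ironridge (overflow 12)
  23÷5 = 4 each, +1 to first 3
Round 2: Briarlake=16 Cedarfen=11 Greywater=21 Hollowpine=28 Juniper=22 → close Hollowpine (overflow 15)
  28÷4 = 7 each, +1 to first 0
Round 3: Briarlake=23 Cedarfen=18 Greywater=28 Juniper=29 → close Juniper (overflow 20)
  29÷3 = 9 each, +1 to first 2
Round 4: Briarlake=33 Cedarfen=28 Greywater=37 → close Greywater (overflow 25)
  37÷2 = 18 each, +1 to first 1
Round 5: Briarlake=52 Cedarfen=46 → close Briarlake (overflow 42)
  52÷1 = 52 each, +1 to first 0

Closure order: Ironridge, Hollowpine, Juniper, Greywater, Briarlake
Last habitat: Cedarfen with 98 animals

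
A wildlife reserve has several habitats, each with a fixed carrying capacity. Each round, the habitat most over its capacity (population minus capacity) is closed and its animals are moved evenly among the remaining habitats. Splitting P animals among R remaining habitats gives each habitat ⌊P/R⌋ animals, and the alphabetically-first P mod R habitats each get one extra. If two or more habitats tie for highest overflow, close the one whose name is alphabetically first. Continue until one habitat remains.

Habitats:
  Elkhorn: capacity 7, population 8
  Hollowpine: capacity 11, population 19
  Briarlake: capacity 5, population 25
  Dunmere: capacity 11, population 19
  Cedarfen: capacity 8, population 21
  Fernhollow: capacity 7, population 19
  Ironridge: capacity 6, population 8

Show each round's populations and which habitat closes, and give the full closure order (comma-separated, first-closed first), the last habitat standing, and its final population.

Round 1: Briarlake=25 Cedarfen=21 Dunmere=19 Elkhorn=8 Fernhollow=19 Hollowpine=19 Ironridge=8 → close Briarlake (overflow 20)
  25÷6 = 4 each, +1 to first 1
Round 2: Cedarfen=26 Dunmere=23 Elkhorn=12 Fernhollow=23 Hollowpine=23 Ironridge=12 → close Cedarfen (overflow 18)
  26÷5 = 5 each, +1 to first 1
Round 3: Dunmere=29 Elkhorn=17 Fernhollow=28 Hollowpine=28 Ironridge=17 → close Fernhollow (overflow 21)
  28÷4 = 7 each, +1 to first 0
Round 4: Dunmere=36 Elkhorn=24 Hollowpine=35 Ironridge=24 → close Dunmere (overflow 25)
  36÷3 = 12 each, +1 to first 0
Round 5: Elkhorn=36 Hollowpine=47 Ironridge=36 → close Hollowpine (overflow 36)
  47÷2 = 23 each, +1 to first 1
Round 6: Elkhorn=60 Ironridge=59 → close Elkhorn (overflow 53)
  60÷1 = 60 each, +1 to first 0

Closure order: Briarlake, Cedarfen, Fernhollow, Dunmere, Hollowpine, Elkhorn
Last habitat: Ironridge with 119 animals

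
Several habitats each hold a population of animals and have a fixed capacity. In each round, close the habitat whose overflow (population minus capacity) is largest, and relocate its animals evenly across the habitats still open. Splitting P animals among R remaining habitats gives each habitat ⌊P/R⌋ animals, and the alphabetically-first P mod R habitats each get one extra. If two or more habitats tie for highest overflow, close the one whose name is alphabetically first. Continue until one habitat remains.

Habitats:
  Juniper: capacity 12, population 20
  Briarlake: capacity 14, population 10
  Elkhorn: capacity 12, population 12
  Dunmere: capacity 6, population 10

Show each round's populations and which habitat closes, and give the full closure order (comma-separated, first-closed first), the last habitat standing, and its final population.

Round 1: Briarlake=10 Dunmere=10 Elkhorn=12 Juniper=20 → close Juniper (overflow 8)
  20÷3 = 6 each, +1 to first 2
Round 2: Briarlake=17 Dunmere=17 Elkhorn=18 → close Dunmere (overflow 11)
  17÷2 = 8 each, +1 to first 1
Round 3: Briarlake=26 Elkhorn=26 → close Elkhorn (overflow 14)
  26÷1 = 26 each, +1 to first 0

Closure order: Juniper, Dunmere, Elkhorn
Last habitat: Briarlake with 52 animals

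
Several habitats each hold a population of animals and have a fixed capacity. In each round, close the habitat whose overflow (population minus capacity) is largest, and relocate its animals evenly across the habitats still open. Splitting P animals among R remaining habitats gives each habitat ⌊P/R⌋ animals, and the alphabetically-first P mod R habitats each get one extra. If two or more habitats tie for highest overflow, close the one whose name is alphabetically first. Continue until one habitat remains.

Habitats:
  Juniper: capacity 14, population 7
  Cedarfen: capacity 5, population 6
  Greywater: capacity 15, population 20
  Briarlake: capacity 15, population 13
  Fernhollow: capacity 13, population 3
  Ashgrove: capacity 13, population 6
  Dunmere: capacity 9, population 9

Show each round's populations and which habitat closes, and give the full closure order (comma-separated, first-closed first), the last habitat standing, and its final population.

Round 1: Ashgrove=6 Briarlake=13 Cedarfen=6 Dunmere=9 Fernhollow=3 Greywater=20 Juniper=7 → close Greywater (overflow 5)
  20÷6 = 3 each, +1 to first 2
Round 2: Ashgrove=10 Briarlake=17 Cedarfen=9 Dunmere=12 Fernhollow=6 Juniper=10 → close Cedarfen (overflow 4)
  9÷5 = 1 each, +1 to first 4
Round 3: Ashgrove=12 Briarlake=19 Dunmere=14 Fernhollow=8 Juniper=11 → close Dunmere (overflow 5)
  14÷4 = 3 each, +1 to first 2
Round 4: Ashgrove=16 Briarlake=23 Fernhollow=11 Juniper=14 → close Briarlake (overflow 8)
  23÷3 = 7 each, +1 to first 2
Round 5: Ashgrove=24 Fernhollow=19 Juniper=21 → close Ashgrove (overflow 11)
  24÷2 = 12 each, +1 to first 0
Round 6: Fernhollow=31 Juniper=33 → close Juniper (overflow 19)
  33÷1 = 33 each, +1 to first 0

Closure order: Greywater, Cedarfen, Dunmere, Briarlake, Ashgrove, Juniper
Last habitat: Fernhollow with 64 animals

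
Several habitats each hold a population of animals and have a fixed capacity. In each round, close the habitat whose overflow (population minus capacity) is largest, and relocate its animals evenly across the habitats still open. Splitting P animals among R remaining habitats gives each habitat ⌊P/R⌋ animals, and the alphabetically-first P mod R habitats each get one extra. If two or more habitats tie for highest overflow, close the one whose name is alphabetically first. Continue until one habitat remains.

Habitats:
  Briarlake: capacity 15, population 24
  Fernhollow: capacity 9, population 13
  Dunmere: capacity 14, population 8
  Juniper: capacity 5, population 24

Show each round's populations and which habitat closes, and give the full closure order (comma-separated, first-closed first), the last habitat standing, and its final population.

Closure order: Juniper, Briarlake, Fernhollow
Last habitat: Dunmere with 69 animals

Round 1: Briarlake=24 Dunmere=8 Fernhollow=13 Juniper=24 → close Juniper (overflow 19)
  24÷3 = 8 each, +1 to first 0
Round 2: Briarlake=32 Dunmere=16 Fernhollow=21 → close Briarlake (overflow 17)
  32÷2 = 16 each, +1 to first 0
Round 3: Dunmere=32 Fernhollow=37 → close Fernhollow (overflow 28)
  37÷1 = 37 each, +1 to first 0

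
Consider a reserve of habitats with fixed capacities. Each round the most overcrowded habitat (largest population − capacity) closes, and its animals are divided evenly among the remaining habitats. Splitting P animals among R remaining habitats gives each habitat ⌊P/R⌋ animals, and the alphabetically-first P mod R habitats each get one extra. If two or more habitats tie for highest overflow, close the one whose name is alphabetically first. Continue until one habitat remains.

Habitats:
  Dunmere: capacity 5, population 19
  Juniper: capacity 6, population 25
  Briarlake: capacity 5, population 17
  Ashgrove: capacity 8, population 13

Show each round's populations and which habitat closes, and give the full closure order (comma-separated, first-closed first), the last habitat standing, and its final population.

Round 1: Ashgrove=13 Briarlake=17 Dunmere=19 Juniper=25 → close Juniper (overflow 19)
  25÷3 = 8 each, +1 to first 1
Round 2: Ashgrove=22 Briarlake=25 Dunmere=27 → close Dunmere (overflow 22)
  27÷2 = 13 each, +1 to first 1
Round 3: Ashgrove=36 Briarlake=38 → close Briarlake (overflow 33)
  38÷1 = 38 each, +1 to first 0

Closure order: Juniper, Dunmere, Briarlake
Last habitat: Ashgrove with 74 animals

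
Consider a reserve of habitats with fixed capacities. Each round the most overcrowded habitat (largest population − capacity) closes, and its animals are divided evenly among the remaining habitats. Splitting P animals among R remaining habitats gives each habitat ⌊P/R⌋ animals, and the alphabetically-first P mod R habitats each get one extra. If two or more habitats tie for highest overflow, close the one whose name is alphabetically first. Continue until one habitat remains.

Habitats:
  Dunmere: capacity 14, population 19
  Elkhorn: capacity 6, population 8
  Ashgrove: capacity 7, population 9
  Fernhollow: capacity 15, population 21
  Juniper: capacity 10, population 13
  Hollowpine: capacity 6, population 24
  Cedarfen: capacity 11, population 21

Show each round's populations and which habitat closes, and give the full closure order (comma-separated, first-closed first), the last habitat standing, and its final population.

Closure order: Hollowpine, Cedarfen, Fernhollow, Dunmere, Ashgrove, Juniper
Last habitat: Elkhorn with 115 animals

Round 1: Ashgrove=9 Cedarfen=21 Dunmere=19 Elkhorn=8 Fernhollow=21 Hollowpine=24 Juniper=13 → close Hollowpine (overflow 18)
  24÷6 = 4 each, +1 to first 0
Round 2: Ashgrove=13 Cedarfen=25 Dunmere=23 Elkhorn=12 Fernhollow=25 Juniper=17 → close Cedarfen (overflow 14)
  25÷5 = 5 each, +1 to first 0
Round 3: Ashgrove=18 Dunmere=28 Elkhorn=17 Fernhollow=30 Juniper=22 → close Fernhollow (overflow 15)
  30÷4 = 7 each, +1 to first 2
Round 4: Ashgrove=26 Dunmere=36 Elkhorn=24 Juniper=29 → close Dunmere (overflow 22)
  36÷3 = 12 each, +1 to first 0
Round 5: Ashgrove=38 Elkhorn=36 Juniper=41 → close Ashgrove (overflow 31)
  38÷2 = 19 each, +1 to first 0
Round 6: Elkhorn=55 Juniper=60 → close Juniper (overflow 50)
  60÷1 = 60 each, +1 to first 0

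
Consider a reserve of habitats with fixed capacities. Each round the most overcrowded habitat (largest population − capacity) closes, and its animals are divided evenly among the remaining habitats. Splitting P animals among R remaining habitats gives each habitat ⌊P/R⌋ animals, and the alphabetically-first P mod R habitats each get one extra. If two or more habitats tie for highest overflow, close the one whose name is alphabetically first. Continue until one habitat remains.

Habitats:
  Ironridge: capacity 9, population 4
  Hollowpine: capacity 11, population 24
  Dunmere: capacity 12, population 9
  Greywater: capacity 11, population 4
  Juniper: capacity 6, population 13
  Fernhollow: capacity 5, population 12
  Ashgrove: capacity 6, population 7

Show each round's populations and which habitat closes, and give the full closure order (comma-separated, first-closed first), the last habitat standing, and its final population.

Round 1: Ashgrove=7 Dunmere=9 Fernhollow=12 Greywater=4 Hollowpine=24 Ironridge=4 Juniper=13 → close Hollowpine (overflow 13)
  24÷6 = 4 each, +1 to first 0
Round 2: Ashgrove=11 Dunmere=13 Fernhollow=16 Greywater=8 Ironridge=8 Juniper=17 → close Fernhollow (overflow 11)
  16÷5 = 3 each, +1 to first 1
Round 3: Ashgrove=15 Dunmere=16 Greywater=11 Ironridge=11 Juniper=20 → close Juniper (overflow 14)
  20÷4 = 5 each, +1 to first 0
Round 4: Ashgrove=20 Dunmere=21 Greywater=16 Ironridge=16 → close Ashgrove (overflow 14)
  20÷3 = 6 each, +1 to first 2
Round 5: Dunmere=28 Greywater=23 Ironridge=22 → close Dunmere (overflow 16)
  28÷2 = 14 each, +1 to first 0
Round 6: Greywater=37 Ironridge=36 → close Ironridge (overflow 27)
  36÷1 = 36 each, +1 to first 0

Closure order: Hollowpine, Fernhollow, Juniper, Ashgrove, Dunmere, Ironridge
Last habitat: Greywater with 73 animals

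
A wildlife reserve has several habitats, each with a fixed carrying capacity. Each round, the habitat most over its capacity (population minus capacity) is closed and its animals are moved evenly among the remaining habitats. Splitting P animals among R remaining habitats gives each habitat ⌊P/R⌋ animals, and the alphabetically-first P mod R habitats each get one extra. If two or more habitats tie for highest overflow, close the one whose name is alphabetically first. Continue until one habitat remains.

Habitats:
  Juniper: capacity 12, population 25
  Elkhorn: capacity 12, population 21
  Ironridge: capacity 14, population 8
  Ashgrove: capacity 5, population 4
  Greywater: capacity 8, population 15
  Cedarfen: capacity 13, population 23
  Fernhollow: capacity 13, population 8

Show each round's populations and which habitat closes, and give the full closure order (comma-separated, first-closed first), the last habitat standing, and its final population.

Round 1: Ashgrove=4 Cedarfen=23 Elkhorn=21 Fernhollow=8 Greywater=15 Ironridge=8 Juniper=25 → close Juniper (overflow 13)
  25÷6 = 4 each, +1 to first 1
Round 2: Ashgrove=9 Cedarfen=27 Elkhorn=25 Fernhollow=12 Greywater=19 Ironridge=12 → close Cedarfen (overflow 14)
  27÷5 = 5 each, +1 to first 2
Round 3: Ashgrove=15 Elkhorn=31 Fernhollow=17 Greywater=24 Ironridge=17 → close Elkhorn (overflow 19)
  31÷4 = 7 each, +1 to first 3
Round 4: Ashgrove=23 Fernhollow=25 Greywater=32 Ironridge=24 → close Greywater (overflow 24)
  32÷3 = 10 each, +1 to first 2
Round 5: Ashgrove=34 Fernhollow=36 Ironridge=34 → close Ashgrove (overflow 29)
  34÷2 = 17 each, +1 to first 0
Round 6: Fernhollow=53 Ironridge=51 → close Fernhollow (overflow 40)
  53÷1 = 53 each, +1 to first 0

Closure order: Juniper, Cedarfen, Elkhorn, Greywater, Ashgrove, Fernhollow
Last habitat: Ironridge with 104 animals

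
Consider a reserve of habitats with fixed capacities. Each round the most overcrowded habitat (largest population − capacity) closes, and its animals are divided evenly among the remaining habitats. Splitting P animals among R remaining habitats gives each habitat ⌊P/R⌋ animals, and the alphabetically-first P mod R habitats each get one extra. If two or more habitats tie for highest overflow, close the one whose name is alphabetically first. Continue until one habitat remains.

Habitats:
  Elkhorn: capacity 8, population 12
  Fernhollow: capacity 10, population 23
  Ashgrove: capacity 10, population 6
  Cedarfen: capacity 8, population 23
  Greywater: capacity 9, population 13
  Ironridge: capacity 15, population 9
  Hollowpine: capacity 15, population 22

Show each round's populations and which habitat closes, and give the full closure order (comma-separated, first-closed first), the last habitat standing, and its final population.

Round 1: Ashgrove=6 Cedarfen=23 Elkhorn=12 Fernhollow=23 Greywater=13 Hollowpine=22 Ironridge=9 → close Cedarfen (overflow 15)
  23÷6 = 3 each, +1 to first 5
Round 2: Ashgrove=10 Elkhorn=16 Fernhollow=27 Greywater=17 Hollowpine=26 Ironridge=12 → close Fernhollow (overflow 17)
  27÷5 = 5 each, +1 to first 2
Round 3: Ashgrove=16 Elkhorn=22 Greywater=22 Hollowpine=31 Ironridge=17 → close Hollowpine (overflow 16)
  31÷4 = 7 each, +1 to first 3
Round 4: Ashgrove=24 Elkhorn=30 Greywater=30 Ironridge=24 → close Elkhorn (overflow 22)
  30÷3 = 10 each, +1 to first 0
Round 5: Ashgrove=34 Greywater=40 Ironridge=34 → close Greywater (overflow 31)
  40÷2 = 20 each, +1 to first 0
Round 6: Ashgrove=54 Ironridge=54 → close Ashgrove (overflow 44)
  54÷1 = 54 each, +1 to first 0

Closure order: Cedarfen, Fernhollow, Hollowpine, Elkhorn, Greywater, Ashgrove
Last habitat: Ironridge with 108 animals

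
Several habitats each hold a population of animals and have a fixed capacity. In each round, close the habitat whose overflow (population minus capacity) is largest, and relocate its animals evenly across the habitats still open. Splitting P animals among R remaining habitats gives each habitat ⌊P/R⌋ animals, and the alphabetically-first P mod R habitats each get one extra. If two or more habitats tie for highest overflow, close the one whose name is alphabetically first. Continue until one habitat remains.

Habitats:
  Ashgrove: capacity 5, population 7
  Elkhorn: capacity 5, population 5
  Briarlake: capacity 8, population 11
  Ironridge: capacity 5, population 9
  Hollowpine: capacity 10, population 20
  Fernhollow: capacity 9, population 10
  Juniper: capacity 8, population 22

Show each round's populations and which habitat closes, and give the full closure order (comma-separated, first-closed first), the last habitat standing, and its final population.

Closure order: Juniper, Hollowpine, Briarlake, Ashgrove, Ironridge, Elkhorn
Last habitat: Fernhollow with 84 animals

Round 1: Ashgrove=7 Briarlake=11 Elkhorn=5 Fernhollow=10 Hollowpine=20 Ironridge=9 Juniper=22 → close Juniper (overflow 14)
  22÷6 = 3 each, +1 to first 4
Round 2: Ashgrove=11 Briarlake=15 Elkhorn=9 Fernhollow=14 Hollowpine=23 Ironridge=12 → close Hollowpine (overflow 13)
  23÷5 = 4 each, +1 to first 3
Round 3: Ashgrove=16 Briarlake=20 Elkhorn=14 Fernhollow=18 Ironridge=16 → close Briarlake (overflow 12)
  20÷4 = 5 each, +1 to first 0
Round 4: Ashgrove=21 Elkhorn=19 Fernhollow=23 Ironridge=21 → close Ashgrove (overflow 16)
  21÷3 = 7 each, +1 to first 0
Round 5: Elkhorn=26 Fernhollow=30 Ironridge=28 → close Ironridge (overflow 23)
  28÷2 = 14 each, +1 to first 0
Round 6: Elkhorn=40 Fernhollow=44 → close Elkhorn (overflow 35)
  40÷1 = 40 each, +1 to first 0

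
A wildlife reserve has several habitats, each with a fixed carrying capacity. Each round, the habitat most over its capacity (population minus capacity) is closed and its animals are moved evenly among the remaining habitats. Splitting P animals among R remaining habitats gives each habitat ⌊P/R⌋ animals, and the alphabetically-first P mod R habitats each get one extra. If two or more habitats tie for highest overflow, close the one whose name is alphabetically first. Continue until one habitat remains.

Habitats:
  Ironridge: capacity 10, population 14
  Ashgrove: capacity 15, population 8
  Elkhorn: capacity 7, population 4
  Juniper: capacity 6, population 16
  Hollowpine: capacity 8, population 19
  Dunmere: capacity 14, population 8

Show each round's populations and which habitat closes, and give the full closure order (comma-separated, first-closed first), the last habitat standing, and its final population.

Round 1: Ashgrove=8 Dunmere=8 Elkhorn=4 Hollowpine=19 Ironridge=14 Juniper=16 → close Hollowpine (overflow 11)
  19÷5 = 3 each, +1 to first 4
Round 2: Ashgrove=12 Dunmere=12 Elkhorn=8 Ironridge=18 Juniper=19 → close Juniper (overflow 13)
  19÷4 = 4 each, +1 to first 3
Round 3: Ashgrove=17 Dunmere=17 Elkhorn=13 Ironridge=22 → close Ironridge (overflow 12)
  22÷3 = 7 each, +1 to first 1
Round 4: Ashgrove=25 Dunmere=24 Elkhorn=20 → close Elkhorn (overflow 13)
  20÷2 = 10 each, +1 to first 0
Round 5: Ashgrove=35 Dunmere=34 → close Ashgrove (overflow 20)
  35÷1 = 35 each, +1 to first 0

Closure order: Hollowpine, Juniper, Ironridge, Elkhorn, Ashgrove
Last habitat: Dunmere with 69 animals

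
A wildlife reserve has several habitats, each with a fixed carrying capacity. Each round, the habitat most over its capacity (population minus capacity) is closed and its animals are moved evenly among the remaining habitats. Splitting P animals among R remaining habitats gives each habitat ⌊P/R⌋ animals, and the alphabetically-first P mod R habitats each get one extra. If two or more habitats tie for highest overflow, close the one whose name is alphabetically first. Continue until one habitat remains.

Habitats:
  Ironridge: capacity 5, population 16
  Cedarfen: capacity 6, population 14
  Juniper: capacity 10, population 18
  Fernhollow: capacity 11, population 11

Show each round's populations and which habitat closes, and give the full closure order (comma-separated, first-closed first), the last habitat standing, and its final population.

Closure order: Ironridge, Cedarfen, Juniper
Last habitat: Fernhollow with 59 animals

Round 1: Cedarfen=14 Fernhollow=11 Ironridge=16 Juniper=18 → close Ironridge (overflow 11)
  16÷3 = 5 each, +1 to first 1
Round 2: Cedarfen=20 Fernhollow=16 Juniper=23 → close Cedarfen (overflow 14)
  20÷2 = 10 each, +1 to first 0
Round 3: Fernhollow=26 Juniper=33 → close Juniper (overflow 23)
  33÷1 = 33 each, +1 to first 0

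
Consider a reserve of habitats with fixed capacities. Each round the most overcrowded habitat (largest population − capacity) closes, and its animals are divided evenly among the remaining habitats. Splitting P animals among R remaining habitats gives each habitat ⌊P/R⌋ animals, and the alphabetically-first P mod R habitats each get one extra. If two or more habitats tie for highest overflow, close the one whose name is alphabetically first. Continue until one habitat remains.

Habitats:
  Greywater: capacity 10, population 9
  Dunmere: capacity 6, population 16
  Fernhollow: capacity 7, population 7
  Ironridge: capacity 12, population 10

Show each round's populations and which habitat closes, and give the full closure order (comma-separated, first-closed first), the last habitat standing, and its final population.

Closure order: Dunmere, Fernhollow, Greywater
Last habitat: Ironridge with 42 animals

Round 1: Dunmere=16 Fernhollow=7 Greywater=9 Ironridge=10 → close Dunmere (overflow 10)
  16÷3 = 5 each, +1 to first 1
Round 2: Fernhollow=13 Greywater=14 Ironridge=15 → close Fernhollow (overflow 6)
  13÷2 = 6 each, +1 to first 1
Round 3: Greywater=21 Ironridge=21 → close Greywater (overflow 11)
  21÷1 = 21 each, +1 to first 0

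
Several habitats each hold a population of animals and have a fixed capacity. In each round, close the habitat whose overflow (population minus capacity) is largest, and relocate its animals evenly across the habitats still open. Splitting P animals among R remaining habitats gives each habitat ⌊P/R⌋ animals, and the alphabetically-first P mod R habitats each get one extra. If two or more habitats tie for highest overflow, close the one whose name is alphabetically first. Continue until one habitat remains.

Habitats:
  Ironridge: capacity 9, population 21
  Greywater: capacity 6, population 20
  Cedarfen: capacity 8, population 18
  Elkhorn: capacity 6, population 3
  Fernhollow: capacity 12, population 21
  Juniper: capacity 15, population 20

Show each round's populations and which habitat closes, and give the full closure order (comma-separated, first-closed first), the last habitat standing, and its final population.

Closure order: Greywater, Ironridge, Cedarfen, Fernhollow, Juniper
Last habitat: Elkhorn with 103 animals

Round 1: Cedarfen=18 Elkhorn=3 Fernhollow=21 Greywater=20 Ironridge=21 Juniper=20 → close Greywater (overflow 14)
  20÷5 = 4 each, +1 to first 0
Round 2: Cedarfen=22 Elkhorn=7 Fernhollow=25 Ironridge=25 Juniper=24 → close Ironridge (overflow 16)
  25÷4 = 6 each, +1 to first 1
Round 3: Cedarfen=29 Elkhorn=13 Fernhollow=31 Juniper=30 → close Cedarfen (overflow 21)
  29÷3 = 9 each, +1 to first 2
Round 4: Elkhorn=23 Fernhollow=41 Juniper=39 → close Fernhollow (overflow 29)
  41÷2 = 20 each, +1 to first 1
Round 5: Elkhorn=44 Juniper=59 → close Juniper (overflow 44)
  59÷1 = 59 each, +1 to first 0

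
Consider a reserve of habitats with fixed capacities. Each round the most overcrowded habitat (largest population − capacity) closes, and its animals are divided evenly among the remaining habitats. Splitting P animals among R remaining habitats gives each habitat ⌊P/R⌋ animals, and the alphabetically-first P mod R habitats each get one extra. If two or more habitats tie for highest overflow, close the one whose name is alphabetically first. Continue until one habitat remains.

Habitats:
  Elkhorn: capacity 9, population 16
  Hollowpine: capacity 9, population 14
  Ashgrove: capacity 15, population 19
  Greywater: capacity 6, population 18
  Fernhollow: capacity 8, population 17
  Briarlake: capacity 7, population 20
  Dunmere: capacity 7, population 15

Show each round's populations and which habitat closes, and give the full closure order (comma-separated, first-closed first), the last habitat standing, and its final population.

Round 1: Ashgrove=19 Briarlake=20 Dunmere=15 Elkhorn=16 Fernhollow=17 Greywater=18 Hollowpine=14 → close Briarlake (overflow 13)
  20÷6 = 3 each, +1 to first 2
Round 2: Ashgrove=23 Dunmere=19 Elkhorn=19 Fernhollow=20 Greywater=21 Hollowpine=17 → close Greywater (overflow 15)
  21÷5 = 4 each, +1 to first 1
Round 3: Ashgrove=28 Dunmere=23 Elkhorn=23 Fernhollow=24 Hollowpine=21 → close Dunmere (overflow 16)
  23÷4 = 5 each, +1 to first 3
Round 4: Ashgrove=34 Elkhorn=29 Fernhollow=30 Hollowpine=26 → close Fernhollow (overflow 22)
  30÷3 = 10 each, +1 to first 0
Round 5: Ashgrove=44 Elkhorn=39 Hollowpine=36 → close Elkhorn (overflow 30)
  39÷2 = 19 each, +1 to first 1
Round 6: Ashgrove=64 Hollowpine=55 → close Ashgrove (overflow 49)
  64÷1 = 64 each, +1 to first 0

Closure order: Briarlake, Greywater, Dunmere, Fernhollow, Elkhorn, Ashgrove
Last habitat: Hollowpine with 119 animals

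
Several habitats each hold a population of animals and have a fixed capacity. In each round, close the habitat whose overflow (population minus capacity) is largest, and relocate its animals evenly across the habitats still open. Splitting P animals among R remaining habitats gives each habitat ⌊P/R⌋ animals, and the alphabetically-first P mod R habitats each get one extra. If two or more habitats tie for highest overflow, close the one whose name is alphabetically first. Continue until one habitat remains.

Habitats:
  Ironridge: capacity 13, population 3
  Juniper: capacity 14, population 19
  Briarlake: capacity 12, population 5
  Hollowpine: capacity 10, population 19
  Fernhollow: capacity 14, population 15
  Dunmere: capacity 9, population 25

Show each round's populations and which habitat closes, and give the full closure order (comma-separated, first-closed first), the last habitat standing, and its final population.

Closure order: Dunmere, Hollowpine, Juniper, Fernhollow, Briarlake
Last habitat: Ironridge with 86 animals

Round 1: Briarlake=5 Dunmere=25 Fernhollow=15 Hollowpine=19 Ironridge=3 Juniper=19 → close Dunmere (overflow 16)
  25÷5 = 5 each, +1 to first 0
Round 2: Briarlake=10 Fernhollow=20 Hollowpine=24 Ironridge=8 Juniper=24 → close Hollowpine (overflow 14)
  24÷4 = 6 each, +1 to first 0
Round 3: Briarlake=16 Fernhollow=26 Ironridge=14 Juniper=30 → close Juniper (overflow 16)
  30÷3 = 10 each, +1 to first 0
Round 4: Briarlake=26 Fernhollow=36 Ironridge=24 → close Fernhollow (overflow 22)
  36÷2 = 18 each, +1 to first 0
Round 5: Briarlake=44 Ironridge=42 → close Briarlake (overflow 32)
  44÷1 = 44 each, +1 to first 0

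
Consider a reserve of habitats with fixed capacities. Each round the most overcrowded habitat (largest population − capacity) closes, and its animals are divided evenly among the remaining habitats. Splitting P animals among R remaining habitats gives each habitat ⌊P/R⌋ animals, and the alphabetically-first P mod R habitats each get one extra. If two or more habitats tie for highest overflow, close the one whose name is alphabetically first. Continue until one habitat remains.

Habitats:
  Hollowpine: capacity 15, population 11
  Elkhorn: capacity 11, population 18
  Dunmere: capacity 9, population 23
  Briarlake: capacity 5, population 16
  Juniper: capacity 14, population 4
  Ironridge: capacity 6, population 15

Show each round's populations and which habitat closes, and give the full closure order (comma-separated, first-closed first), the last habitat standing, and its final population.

Round 1: Briarlake=16 Dunmere=23 Elkhorn=18 Hollowpine=11 Ironridge=15 Juniper=4 → close Dunmere (overflow 14)
  23÷5 = 4 each, +1 to first 3
Round 2: Briarlake=21 Elkhorn=23 Hollowpine=16 Ironridge=19 Juniper=8 → close Briarlake (overflow 16)
  21÷4 = 5 each, +1 to first 1
Round 3: Elkhorn=29 Hollowpine=21 Ironridge=24 Juniper=13 → close Elkhorn (overflow 18)
  29÷3 = 9 each, +1 to first 2
Round 4: Hollowpine=31 Ironridge=34 Juniper=22 → close Ironridge (overflow 28)
  34÷2 = 17 each, +1 to first 0
Round 5: Hollowpine=48 Juniper=39 → close Hollowpine (overflow 33)
  48÷1 = 48 each, +1 to first 0

Closure order: Dunmere, Briarlake, Elkhorn, Ironridge, Hollowpine
Last habitat: Juniper with 87 animals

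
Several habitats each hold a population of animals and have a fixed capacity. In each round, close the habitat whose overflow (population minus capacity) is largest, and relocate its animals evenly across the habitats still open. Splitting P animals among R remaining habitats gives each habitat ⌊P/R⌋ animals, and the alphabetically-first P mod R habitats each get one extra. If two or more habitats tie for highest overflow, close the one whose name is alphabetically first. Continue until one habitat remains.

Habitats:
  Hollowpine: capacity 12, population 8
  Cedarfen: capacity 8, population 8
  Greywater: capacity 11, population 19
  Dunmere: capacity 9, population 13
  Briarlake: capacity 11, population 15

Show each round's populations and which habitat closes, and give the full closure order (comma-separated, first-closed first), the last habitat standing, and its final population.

Closure order: Greywater, Briarlake, Dunmere, Cedarfen
Last habitat: Hollowpine with 63 animals

Round 1: Briarlake=15 Cedarfen=8 Dunmere=13 Greywater=19 Hollowpine=8 → close Greywater (overflow 8)
  19÷4 = 4 each, +1 to first 3
Round 2: Briarlake=20 Cedarfen=13 Dunmere=18 Hollowpine=12 → close Briarlake (overflow 9)
  20÷3 = 6 each, +1 to first 2
Round 3: Cedarfen=20 Dunmere=25 Hollowpine=18 → close Dunmere (overflow 16)
  25÷2 = 12 each, +1 to first 1
Round 4: Cedarfen=33 Hollowpine=30 → close Cedarfen (overflow 25)
  33÷1 = 33 each, +1 to first 0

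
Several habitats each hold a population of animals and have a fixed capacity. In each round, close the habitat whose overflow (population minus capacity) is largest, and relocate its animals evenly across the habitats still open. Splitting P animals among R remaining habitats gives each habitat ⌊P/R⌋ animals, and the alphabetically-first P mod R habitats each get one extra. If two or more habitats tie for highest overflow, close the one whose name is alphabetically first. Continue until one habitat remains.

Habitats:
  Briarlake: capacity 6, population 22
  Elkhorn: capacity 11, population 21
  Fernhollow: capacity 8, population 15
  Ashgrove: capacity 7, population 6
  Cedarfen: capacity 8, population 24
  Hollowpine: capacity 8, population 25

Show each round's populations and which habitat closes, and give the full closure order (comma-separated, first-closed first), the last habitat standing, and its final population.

Closure order: Hollowpine, Briarlake, Cedarfen, Elkhorn, Fernhollow
Last habitat: Ashgrove with 113 animals

Round 1: Ashgrove=6 Briarlake=22 Cedarfen=24 Elkhorn=21 Fernhollow=15 Hollowpine=25 → close Hollowpine (overflow 17)
  25÷5 = 5 each, +1 to first 0
Round 2: Ashgrove=11 Briarlake=27 Cedarfen=29 Elkhorn=26 Fernhollow=20 → close Briarlake (overflow 21)
  27÷4 = 6 each, +1 to first 3
Round 3: Ashgrove=18 Cedarfen=36 Elkhorn=33 Fernhollow=26 → close Cedarfen (overflow 28)
  36÷3 = 12 each, +1 to first 0
Round 4: Ashgrove=30 Elkhorn=45 Fernhollow=38 → close Elkhorn (overflow 34)
  45÷2 = 22 each, +1 to first 1
Round 5: Ashgrove=53 Fernhollow=60 → close Fernhollow (overflow 52)
  60÷1 = 60 each, +1 to first 0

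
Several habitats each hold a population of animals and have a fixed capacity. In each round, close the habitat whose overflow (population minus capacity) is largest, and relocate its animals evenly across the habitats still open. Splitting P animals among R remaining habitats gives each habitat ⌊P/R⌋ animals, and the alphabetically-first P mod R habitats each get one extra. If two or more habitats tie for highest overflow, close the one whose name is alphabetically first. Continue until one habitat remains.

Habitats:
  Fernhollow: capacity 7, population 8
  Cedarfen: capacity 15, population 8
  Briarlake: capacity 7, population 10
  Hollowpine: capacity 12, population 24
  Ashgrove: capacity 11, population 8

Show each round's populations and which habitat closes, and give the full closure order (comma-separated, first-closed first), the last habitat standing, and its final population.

Closure order: Hollowpine, Briarlake, Fernhollow, Ashgrove
Last habitat: Cedarfen with 58 animals

Round 1: Ashgrove=8 Briarlake=10 Cedarfen=8 Fernhollow=8 Hollowpine=24 → close Hollowpine (overflow 12)
  24÷4 = 6 each, +1 to first 0
Round 2: Ashgrove=14 Briarlake=16 Cedarfen=14 Fernhollow=14 → close Briarlake (overflow 9)
  16÷3 = 5 each, +1 to first 1
Round 3: Ashgrove=20 Cedarfen=19 Fernhollow=19 → close Fernhollow (overflow 12)
  19÷2 = 9 each, +1 to first 1
Round 4: Ashgrove=30 Cedarfen=28 → close Ashgrove (overflow 19)
  30÷1 = 30 each, +1 to first 0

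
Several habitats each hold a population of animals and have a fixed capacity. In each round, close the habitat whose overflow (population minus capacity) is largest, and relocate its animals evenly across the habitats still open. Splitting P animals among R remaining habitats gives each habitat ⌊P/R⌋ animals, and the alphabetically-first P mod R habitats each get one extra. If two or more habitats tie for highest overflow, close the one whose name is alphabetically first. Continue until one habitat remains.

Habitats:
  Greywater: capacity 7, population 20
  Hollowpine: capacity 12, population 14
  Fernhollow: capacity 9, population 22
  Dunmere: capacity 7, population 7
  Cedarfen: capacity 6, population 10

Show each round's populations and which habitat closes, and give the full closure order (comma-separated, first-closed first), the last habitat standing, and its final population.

Round 1: Cedarfen=10 Dunmere=7 Fernhollow=22 Greywater=20 Hollowpine=14 → close Fernhollow (overflow 13)
  22÷4 = 5 each, +1 to first 2
Round 2: Cedarfen=16 Dunmere=13 Greywater=25 Hollowpine=19 → close Greywater (overflow 18)
  25÷3 = 8 each, +1 to first 1
Round 3: Cedarfen=25 Dunmere=21 Hollowpine=27 → close Cedarfen (overflow 19)
  25÷2 = 12 each, +1 to first 1
Round 4: Dunmere=34 Hollowpine=39 → close Dunmere (overflow 27)
  34÷1 = 34 each, +1 to first 0

Closure order: Fernhollow, Greywater, Cedarfen, Dunmere
Last habitat: Hollowpine with 73 animals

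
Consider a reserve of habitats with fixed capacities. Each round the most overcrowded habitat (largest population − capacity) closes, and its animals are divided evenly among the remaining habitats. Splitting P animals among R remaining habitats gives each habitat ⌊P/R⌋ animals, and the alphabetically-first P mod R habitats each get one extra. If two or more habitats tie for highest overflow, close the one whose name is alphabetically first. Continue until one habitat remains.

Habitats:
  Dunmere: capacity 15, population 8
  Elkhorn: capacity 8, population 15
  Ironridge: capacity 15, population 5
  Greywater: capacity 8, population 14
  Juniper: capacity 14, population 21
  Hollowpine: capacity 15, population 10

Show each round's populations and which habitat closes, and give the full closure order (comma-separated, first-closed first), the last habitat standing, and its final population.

Round 1: Dunmere=8 Elkhorn=15 Greywater=14 Hollowpine=10 Ironridge=5 Juniper=21 → close Elkhorn (overflow 7)
  15÷5 = 3 each, +1 to first 0
Round 2: Dunmere=11 Greywater=17 Hollowpine=13 Ironridge=8 Juniper=24 → close Juniper (overflow 10)
  24÷4 = 6 each, +1 to first 0
Round 3: Dunmere=17 Greywater=23 Hollowpine=19 Ironridge=14 → close Greywater (overflow 15)
  23÷3 = 7 each, +1 to first 2
Round 4: Dunmere=25 Hollowpine=27 Ironridge=21 → close Hollowpine (overflow 12)
  27÷2 = 13 each, +1 to first 1
Round 5: Dunmere=39 Ironridge=34 → close Dunmere (overflow 24)
  39÷1 = 39 each, +1 to first 0

Closure order: Elkhorn, Juniper, Greywater, Hollowpine, Dunmere
Last habitat: Ironridge with 73 animals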